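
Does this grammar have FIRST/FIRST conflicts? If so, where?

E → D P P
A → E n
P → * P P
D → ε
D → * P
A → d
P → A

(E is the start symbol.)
Yes. A → E n / A → d on { 'd' }; P → '*' P P / P → A on { '*' }

A FIRST/FIRST conflict occurs when two productions N → α and N → β for the same non-terminal have FIRST(α) ∩ FIRST(β) ≠ ∅ (with ε ∈ FIRST of a nullable right-hand side, so two nullable alternatives also conflict).

FIRST sets of the non-terminals at (or reachable through a nullable prefix from) the front of some alternative:
  FIRST(E) = { '*', 'd' }
  FIRST(A) = { '*', 'd' }

Productions for A:
  A → E n: FIRST = { '*', 'd' }
  A → d: FIRST = { 'd' }
Productions for P:
  P → * P P: FIRST = { '*' }
  P → A: FIRST = { '*', 'd' }
Productions for D:
  D → ε: FIRST = { ε }
  D → * P: FIRST = { '*' }
E has only one production, so no FIRST/FIRST conflict is possible there.

Conflict for A: A → E n and A → d
  Overlap: { 'd' }
Conflict for P: P → * P P and P → A
  Overlap: { '*' }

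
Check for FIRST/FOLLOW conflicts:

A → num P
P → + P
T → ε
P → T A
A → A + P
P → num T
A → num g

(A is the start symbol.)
A FIRST/FOLLOW conflict occurs when a non-terminal N has a nullable alternative N → β (β ⇒* ε) and another alternative N → α with FIRST(α) ∩ FOLLOW(N) ≠ ∅: on such a lookahead the parser cannot decide between expanding α and letting N vanish via β.

Nullable non-terminals: T.
T has a nullable alternative but only one production, so nothing to check.

A, P have no nullable alternative, so no FIRST/FOLLOW check is needed there.

No FIRST/FOLLOW conflicts found.

Answer: No FIRST/FOLLOW conflicts.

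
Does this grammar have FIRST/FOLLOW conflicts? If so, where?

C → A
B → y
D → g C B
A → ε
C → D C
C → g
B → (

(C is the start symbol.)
No FIRST/FOLLOW conflicts.

Nullable non-terminals: A, C.
FIRST sets used below: FIRST(A) = { ε }, FIRST(D) = { 'g' }
A has a nullable alternative but only one production, so nothing to check.

C: nullable alternative(s) C → A; FOLLOW(C) = { $, '(', 'y' }
  C → A: FIRST \ {ε} = { } — this is the only nullable alternative, skip
  C → D C: FIRST \ {ε} = { 'g' } — disjoint from FOLLOW(C)
  C → g: FIRST \ {ε} = { 'g' } — disjoint from FOLLOW(C)

B, D have no nullable alternative, so no FIRST/FOLLOW check is needed there.

No FIRST/FOLLOW conflicts found.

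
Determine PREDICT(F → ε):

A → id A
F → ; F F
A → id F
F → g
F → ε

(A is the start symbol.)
{ $, ';', 'g' }

PREDICT(F → ε) = (FIRST(RHS) \ {ε}) ∪ (FOLLOW(F) if ε ∈ FIRST(RHS), i.e. RHS ⇒* ε)
The right-hand side is ε (FIRST(ε) = { ε }), so the predict set is FOLLOW(F) = { $, ';', 'g' }
PREDICT(F → ε) = { $, ';', 'g' }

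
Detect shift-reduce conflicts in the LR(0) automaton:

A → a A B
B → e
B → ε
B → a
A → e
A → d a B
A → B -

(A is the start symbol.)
A shift-reduce conflict occurs when an LR(0) state has both:
  - a complete (reduce) item [A → α .] (dot at the end), and
  - a shift item [B → β . c γ] (dot before a terminal).

Augment with A' → A and build the canonical LR(0) collection (I0 = CLOSURE({[A' → . A]}), then GOTO on every symbol after a dot until no new states appear). It has 13 states:
  I0: { [A → . B -], [A → . a A B], [A → . d a B], [A → . e], [A' → . A], [B → . a], [B → . e], [B → .] }  — shift, reduce
  I1: { [A' → A .] }  — accept
  I2: { [A → B . -] }  — shift
  I3: { [A → . B -], [A → . a A B], [A → . d a B], [A → . e], [A → a . A B], [B → . a], [B → . e], [B → .], [B → a .] }  — shift, 2 reduces
  I4: { [A → d . a B] }  — shift
  I5: { [A → e .], [B → e .] }  — 2 reduces
  I6: { [A → d a . B], [B → . a], [B → . e], [B → .] }  — shift, reduce
  I7: { [A → d a B .] }  — reduce
  I8: { [B → a .] }  — reduce
  I9: { [B → e .] }  — reduce
  I10: { [A → a A . B], [B → . a], [B → . e], [B → .] }  — shift, reduce
  I11: { [A → a A B .] }  — reduce
  I12: { [A → B - .] }  — reduce

I0 contains reduce item [B → .] and shift items [A → . a A B], [A → . d a B], [A → . e], [B → . a], [B → . e] — shift-reduce conflict.
I3 contains reduce items [B → .], [B → a .] and shift items [A → . a A B], [A → . d a B], [A → . e], [B → . a], [B → . e] — shift-reduce conflict.
I6 contains reduce item [B → .] and shift items [B → . a], [B → . e] — shift-reduce conflict.
I10 contains reduce item [B → .] and shift items [B → . a], [B → . e] — shift-reduce conflict.

Answer: Yes — I0: [B → .] vs [A → . a A B]; I3: [B → .] vs [A → . a A B]; I6: [B → .] vs [B → . a]; I10: [B → .] vs [B → . a]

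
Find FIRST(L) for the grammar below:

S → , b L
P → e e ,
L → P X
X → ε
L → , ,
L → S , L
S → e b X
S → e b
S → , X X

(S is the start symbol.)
{ ',', 'e' }

FIRST sets of the other non-terminals involved (by the same procedure, iterated to a fixed point):
  FIRST(P) = { 'e' }
  FIRST(S) = { ',', 'e' }

From L → P X:
  - P is a non-terminal: add FIRST(P) \ {ε} = { 'e' }
    P is not nullable, so stop
From L → , ,:
  - ',' is a terminal: add ',' and stop
From L → S , L:
  - S is a non-terminal: add FIRST(S) \ {ε} = { ',', 'e' }
    S is not nullable, so stop

Collecting: FIRST(L) = { ',', 'e' }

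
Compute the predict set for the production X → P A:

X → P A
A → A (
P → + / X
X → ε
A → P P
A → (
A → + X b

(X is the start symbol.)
{ '+' }

PREDICT(X → P A) = (FIRST(RHS) \ {ε}) ∪ (FOLLOW(X) if ε ∈ FIRST(RHS), i.e. RHS ⇒* ε)
FIRST(P) = { '+' }
FIRST(P A) = { '+' }
ε ∉ FIRST(P A), so FOLLOW(X) is not added.
PREDICT(X → P A) = { '+' }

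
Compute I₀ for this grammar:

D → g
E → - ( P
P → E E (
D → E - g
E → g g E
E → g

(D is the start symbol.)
{ [D → . E - g], [D → . g], [D' → . D], [E → . - ( P], [E → . g g E], [E → . g] }

First, augment the grammar with D' → D
I₀ = CLOSURE({ [D' → . D] }):
  [D' → . D] has the dot before D: add [D → . g], [D → . E - g]
  [D → . E - g] has the dot before E: add [E → . - ( P], [E → . g g E], [E → . g]
No further items can be added.

I₀ = { [D → . E - g], [D → . g], [D' → . D], [E → . - ( P], [E → . g g E], [E → . g] }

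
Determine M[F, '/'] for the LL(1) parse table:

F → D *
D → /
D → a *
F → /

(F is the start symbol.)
F → D *, F → /

To find M[F, '/'], we find productions for F where '/' is in the predict set (PREDICT(N → α) = (FIRST(α) \ {ε}) ∪ (FOLLOW(N) if α ⇒* ε)).

Relevant sets:
  FIRST(D) = { '/', 'a' }

F → D *: PREDICT = { '/', 'a' }
  '/' is in predict set, so this production goes in M[F, '/']
F → /: PREDICT = { '/' }
  '/' is in predict set, so this production goes in M[F, '/']

M[F, '/'] = F → D *, F → /  (a multiply-defined cell — the grammar is not LL(1))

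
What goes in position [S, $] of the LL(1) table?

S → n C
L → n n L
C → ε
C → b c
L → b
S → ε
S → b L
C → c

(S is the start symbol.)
S → ε

To find M[S, $], we find productions for S where $ is in the predict set (PREDICT(N → α) = (FIRST(α) \ {ε}) ∪ (FOLLOW(N) if α ⇒* ε)).

Relevant sets:
  FOLLOW(S) = { $ }

S → n C: PREDICT = { 'n' }
S → ε: PREDICT = { $ }
  $ is in predict set, so this production goes in M[S, $]
S → b L: PREDICT = { 'b' }

M[S, $] = S → ε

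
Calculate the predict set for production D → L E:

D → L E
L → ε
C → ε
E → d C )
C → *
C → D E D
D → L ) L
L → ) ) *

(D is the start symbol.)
PREDICT(D → L E) = (FIRST(RHS) \ {ε}) ∪ (FOLLOW(D) if ε ∈ FIRST(RHS), i.e. RHS ⇒* ε)
FIRST(L) = { ')', ε }
FIRST(E) = { 'd' }
FIRST(L E) = { ')', 'd' }
ε ∉ FIRST(L E), so FOLLOW(D) is not added.
PREDICT(D → L E) = { ')', 'd' }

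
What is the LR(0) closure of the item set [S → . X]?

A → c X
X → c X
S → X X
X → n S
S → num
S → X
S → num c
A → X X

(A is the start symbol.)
Start with: [S → . X]
  [S → . X] has the dot before X: add [X → . c X], [X → . n S]
No further items can be added.

CLOSURE = { [S → . X], [X → . c X], [X → . n S] }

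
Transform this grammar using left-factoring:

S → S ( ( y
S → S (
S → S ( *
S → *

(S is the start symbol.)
S → S ( S'
S' → ( y
S' → ε
S' → *
S → *

Left-factoring transforms A → αβ₁ | αβ₂ into A → αA' and A' → β₁ | β₂
(α is the longest common prefix among the alternatives). Repeat until
no nonterminal has two alternatives with a common prefix.

Round 1: S has alternatives sharing prefix 'S ('. Introduce S': S → S ( S'
  Add: S' → ( y
  Add: S' → ε
  Add: S' → *

No remaining common prefixes — done.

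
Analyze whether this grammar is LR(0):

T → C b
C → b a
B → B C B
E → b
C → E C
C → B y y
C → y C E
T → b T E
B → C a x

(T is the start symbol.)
No. Shift-reduce conflict between [E → b .] and [C → . b a]

A grammar is LR(0) if no state in the canonical LR(0) collection has:
  - both a shift item (dot before a terminal) and a complete item (shift-reduce conflict), or
  - two or more complete items (reduce-reduce conflict; the accept item [T' → T .] counts as a complete item here).

Augment with T' → T and build the canonical LR(0) collection (I0 = CLOSURE({[T' → . T]}), then GOTO on every symbol after a dot until no new states appear). It has 23 states:
  I0: { [B → . B C B], [B → . C a x], [C → . B y y], [C → . E C], [C → . b a], [C → . y C E], [E → . b], [T → . C b], [T → . b T E], [T' → . T] }  — shift
  I1: { [B → . B C B], [B → . C a x], [B → B . C B], [C → . B y y], [C → . E C], [C → . b a], [C → . y C E], [C → B . y y], [E → . b] }  — shift
  I2: { [B → C . a x], [T → C . b] }  — shift
  I3: { [B → . B C B], [B → . C a x], [C → . B y y], [C → . E C], [C → . b a], [C → . y C E], [C → E . C], [E → . b] }  — shift
  I4: { [T' → T .] }  — accept
  I5: { [B → . B C B], [B → . C a x], [C → . B y y], [C → . E C], [C → . b a], [C → . y C E], [C → b . a], [E → . b], [E → b .], [T → . C b], [T → . b T E], [T → b . T E] }  — shift, reduce
  I6: { [B → . B C B], [B → . C a x], [C → . B y y], [C → . E C], [C → . b a], [C → . y C E], [C → y . C E], [E → . b] }  — shift
  I7: { [B → C . a x], [C → y C . E], [E → . b] }  — shift
  I8: { [C → b . a], [E → b .] }  — shift, reduce
  I9: { [C → b a .] }  — reduce
  I10: { [C → y C E .] }  — reduce
  I11: { [B → C a . x] }  — shift
  I12: { [E → b .] }  — reduce
  I13: { [B → C a x .] }  — reduce
  I14: { [E → . b], [T → b T . E] }  — shift
  I15: { [T → b T E .] }  — reduce
  I16: { [B → C . a x], [C → E C .] }  — shift, reduce
  I17: { [T → C b .] }  — reduce
  I18: { [B → . B C B], [B → . C a x], [B → B C . B], [B → C . a x], [C → . B y y], [C → . E C], [C → . b a], [C → . y C E], [E → . b] }  — shift
  I19: { [B → . B C B], [B → . C a x], [C → . B y y], [C → . E C], [C → . b a], [C → . y C E], [C → B y . y], [C → y . C E], [E → . b] }  — shift
  I20: { [B → . B C B], [B → . C a x], [C → . B y y], [C → . E C], [C → . b a], [C → . y C E], [C → B y y .], [C → y . C E], [E → . b] }  — shift, reduce
  I21: { [B → . B C B], [B → . C a x], [B → B . C B], [B → B C B .], [C → . B y y], [C → . E C], [C → . b a], [C → . y C E], [C → B . y y], [E → . b] }  — shift, reduce
  I22: { [B → C . a x] }  — shift

Conflict in state I5:
  Shift-reduce conflict between [E → b .] and [C → . b a]
So the grammar is NOT LR(0).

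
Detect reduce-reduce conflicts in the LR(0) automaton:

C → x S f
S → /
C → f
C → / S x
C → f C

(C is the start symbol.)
No reduce-reduce conflicts

A reduce-reduce conflict occurs when an LR(0) state has two complete items [A → α .] and [B → β .] — both call for a reduction, and with no lookahead the parser cannot choose between them.

Augment with C' → C and build the canonical LR(0) collection (I0 = CLOSURE({[C' → . C]}), then GOTO on every symbol after a dot until no new states appear). It has 11 states:
  I0: { [C → . / S x], [C → . f C], [C → . f], [C → . x S f], [C' → . C] }  — shift
  I1: { [C → / . S x], [S → . /] }  — shift
  I2: { [C' → C .] }  — accept
  I3: { [C → . / S x], [C → . f C], [C → . f], [C → . x S f], [C → f . C], [C → f .] }  — shift, reduce
  I4: { [C → x . S f], [S → . /] }  — shift
  I5: { [S → / .] }  — reduce
  I6: { [C → x S . f] }  — shift
  I7: { [C → x S f .] }  — reduce
  I8: { [C → f C .] }  — reduce
  I9: { [C → / S . x] }  — shift
  I10: { [C → / S x .] }  — reduce

No state contains more than one complete item.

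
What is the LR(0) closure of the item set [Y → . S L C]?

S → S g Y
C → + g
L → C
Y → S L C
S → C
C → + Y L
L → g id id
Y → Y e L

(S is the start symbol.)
Start with: [Y → . S L C]
  [Y → . S L C] has the dot before S: add [S → . S g Y], [S → . C]
  [S → . C] has the dot before C: add [C → . + g], [C → . + Y L]
No further items can be added.

CLOSURE = { [C → . + Y L], [C → . + g], [S → . C], [S → . S g Y], [Y → . S L C] }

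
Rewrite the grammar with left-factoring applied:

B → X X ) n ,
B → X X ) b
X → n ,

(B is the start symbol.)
B → X X ) B'
B' → n ,
B' → b
X → n ,

Left-factoring transforms A → αβ₁ | αβ₂ into A → αA' and A' → β₁ | β₂
(α is the longest common prefix among the alternatives). Repeat until
no nonterminal has two alternatives with a common prefix.

Round 1: B has alternatives sharing prefix 'X X )'. Introduce B': B → X X ) B'
  Add: B' → n ,
  Add: B' → b

No remaining common prefixes — done.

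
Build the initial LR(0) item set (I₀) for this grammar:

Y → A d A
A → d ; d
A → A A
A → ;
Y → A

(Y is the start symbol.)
{ [A → . ;], [A → . A A], [A → . d ; d], [Y → . A d A], [Y → . A], [Y' → . Y] }

First, augment the grammar with Y' → Y
I₀ = CLOSURE({ [Y' → . Y] }):
  [Y' → . Y] has the dot before Y: add [Y → . A d A], [Y → . A]
  [Y → . A d A] has the dot before A: add [A → . d ; d], [A → . A A], [A → . ;]
No further items can be added.

I₀ = { [A → . ;], [A → . A A], [A → . d ; d], [Y → . A d A], [Y → . A], [Y' → . Y] }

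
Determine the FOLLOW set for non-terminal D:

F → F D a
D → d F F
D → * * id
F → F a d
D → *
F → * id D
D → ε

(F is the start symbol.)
{ $, '*', 'a', 'd' }

To compute FOLLOW(D), find every occurrence of D on a right-hand side N → α D β: add FIRST(β) \ {ε}, and if β is empty or nullable also add FOLLOW(N). Iterate to a fixed point.

In F → F D a: D is followed by a, add FIRST(a) \ {ε} = { 'a' }
In F → * id D: D is at the end, add FOLLOW(F)

The FOLLOW sets referred to above (computed the same way, to a fixed point):
  FOLLOW(F) = { $, '*', 'a', 'd' }

Taking the union: FOLLOW(D) = { $, '*', 'a', 'd' }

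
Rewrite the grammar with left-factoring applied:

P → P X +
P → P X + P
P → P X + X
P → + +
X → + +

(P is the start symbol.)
P → P X + P'
P' → ε
P' → P
P' → X
P → + +
X → + +

Left-factoring transforms A → αβ₁ | αβ₂ into A → αA' and A' → β₁ | β₂
(α is the longest common prefix among the alternatives). Repeat until
no nonterminal has two alternatives with a common prefix.

Round 1: P has alternatives sharing prefix 'P X +'. Introduce P': P → P X + P'
  Add: P' → ε
  Add: P' → P
  Add: P' → X

No remaining common prefixes — done.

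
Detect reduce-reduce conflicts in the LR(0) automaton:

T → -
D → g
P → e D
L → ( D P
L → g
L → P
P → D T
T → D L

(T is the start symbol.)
Yes — I10: [D → g .] vs [L → g .]

Augment with T' → T and build the canonical LR(0) collection (I0 = CLOSURE({[T' → . T]}), then GOTO on every symbol after a dot until no new states appear). It has 15 states:
  I0: { [D → . g], [T → . -], [T → . D L], [T' → . T] }  — shift
  I1: { [T → - .] }  — reduce
  I2: { [D → . g], [L → . ( D P], [L → . P], [L → . g], [P → . D T], [P → . e D], [T → D . L] }  — shift
  I3: { [T' → T .] }  — accept
  I4: { [D → g .] }  — reduce
  I5: { [D → . g], [L → ( . D P] }  — shift
  I6: { [D → . g], [P → D . T], [T → . -], [T → . D L] }  — shift
  I7: { [T → D L .] }  — reduce
  I8: { [L → P .] }  — reduce
  I9: { [D → . g], [P → e . D] }  — shift
  I10: { [D → g .], [L → g .] }  — 2 reduces
  I11: { [P → e D .] }  — reduce
  I12: { [P → D T .] }  — reduce
  I13: { [D → . g], [L → ( D . P], [P → . D T], [P → . e D] }  — shift
  I14: { [L → ( D P .] }  — reduce

I10 contains complete items [D → g .], [L → g .] — reduce-reduce conflict.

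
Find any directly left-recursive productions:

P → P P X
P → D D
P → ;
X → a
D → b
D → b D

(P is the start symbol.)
Yes, P is left-recursive

Direct left recursion occurs when N → N α for some non-terminal N (the right-hand side begins with the left-hand side itself).

P → P P X: LEFT RECURSIVE (starts with P)
P → D D: starts with D
P → ;: starts with ';'
X → a: starts with a
D → b: starts with b
D → b D: starts with b

The grammar has direct left recursion on: P.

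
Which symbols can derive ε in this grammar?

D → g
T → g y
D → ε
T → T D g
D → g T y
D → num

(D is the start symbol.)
ε-productions: D → ε
So D is immediately nullable.
No further non-terminal can be added: every production for the remaining non-terminals contains a terminal or a non-nullable non-terminal.
Nullable = { 'D' }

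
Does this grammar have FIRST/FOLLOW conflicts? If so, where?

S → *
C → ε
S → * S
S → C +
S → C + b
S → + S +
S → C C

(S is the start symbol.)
A FIRST/FOLLOW conflict occurs when a non-terminal N has a nullable alternative N → β (β ⇒* ε) and another alternative N → α with FIRST(α) ∩ FOLLOW(N) ≠ ∅: on such a lookahead the parser cannot decide between expanding α and letting N vanish via β.

Nullable non-terminals: C, S.
FIRST sets used below: FIRST(C) = { ε }
C has a nullable alternative but only one production, so nothing to check.

S: nullable alternative(s) S → C C; FOLLOW(S) = { $, '+' }
  S → *: FIRST \ {ε} = { '*' } — disjoint from FOLLOW(S)
  S → * S: FIRST \ {ε} = { '*' } — disjoint from FOLLOW(S)
  S → C +: FIRST \ {ε} = { '+' } — overlaps FOLLOW(S) on { '+' }: CONFLICT
  S → C + b: FIRST \ {ε} = { '+' } — overlaps FOLLOW(S) on { '+' }: CONFLICT
  S → + S +: FIRST \ {ε} = { '+' } — overlaps FOLLOW(S) on { '+' }: CONFLICT
  S → C C: FIRST \ {ε} = { } — this is the only nullable alternative, skip

So the grammar has 3 FIRST/FOLLOW conflicts (marked CONFLICT above).

Answer: Yes. S → C '+' with FOLLOW(S) on { '+' }; S → C '+' b with FOLLOW(S) on { '+' }; S → '+' S '+' with FOLLOW(S) on { '+' }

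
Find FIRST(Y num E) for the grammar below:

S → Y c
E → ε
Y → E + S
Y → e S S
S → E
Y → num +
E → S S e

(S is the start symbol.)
{ '+', 'e', 'num' }

FIRST sets of the non-terminals involved (from the grammar, by fixed-point iteration):
  FIRST(Y) = { '+', 'e', 'num' }

To compute FIRST(Y num E), process the symbols left to right:
Symbol Y is a non-terminal. Add FIRST(Y) \ {ε} = { '+', 'e', 'num' }
Y is not nullable (ε ∉ FIRST(Y)), so stop here.
FIRST(Y num E) = { '+', 'e', 'num' }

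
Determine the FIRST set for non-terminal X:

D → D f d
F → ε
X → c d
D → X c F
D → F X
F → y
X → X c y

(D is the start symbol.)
{ 'c' }

From X → c d:
  - c is a terminal: add 'c' and stop
From X → X c y:
  - X is the symbol being defined: contributes nothing new
    X is not nullable, so stop

Collecting: FIRST(X) = { 'c' }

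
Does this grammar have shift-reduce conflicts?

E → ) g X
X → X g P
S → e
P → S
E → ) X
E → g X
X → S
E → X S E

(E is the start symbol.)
Yes — I7: [E → g X .] vs [X → X . g P]; I13: [E → ) X .] vs [X → X . g P]; I15: [E → ) g X .] vs [X → X . g P]

Augment with E' → E and build the canonical LR(0) collection (I0 = CLOSURE({[E' → . E]}), then GOTO on every symbol after a dot until no new states appear). It has 16 states:
  I0: { [E → . ) X], [E → . ) g X], [E → . X S E], [E → . g X], [E' → . E], [S → . e], [X → . S], [X → . X g P] }  — shift
  I1: { [E → ) . X], [E → ) . g X], [S → . e], [X → . S], [X → . X g P] }  — shift
  I2: { [E' → E .] }  — accept
  I3: { [X → S .] }  — reduce
  I4: { [E → X . S E], [S → . e], [X → X . g P] }  — shift
  I5: { [S → e .] }  — reduce
  I6: { [E → g . X], [S → . e], [X → . S], [X → . X g P] }  — shift
  I7: { [E → g X .], [X → X . g P] }  — shift, reduce
  I8: { [P → . S], [S → . e], [X → X g . P] }  — shift
  I9: { [X → X g P .] }  — reduce
  I10: { [P → S .] }  — reduce
  I11: { [E → . ) X], [E → . ) g X], [E → . X S E], [E → . g X], [E → X S . E], [S → . e], [X → . S], [X → . X g P] }  — shift
  I12: { [E → X S E .] }  — reduce
  I13: { [E → ) X .], [X → X . g P] }  — shift, reduce
  I14: { [E → ) g . X], [S → . e], [X → . S], [X → . X g P] }  — shift
  I15: { [E → ) g X .], [X → X . g P] }  — shift, reduce

I7 contains reduce item [E → g X .] and shift item [X → X . g P] — shift-reduce conflict.
I13 contains reduce item [E → ) X .] and shift item [X → X . g P] — shift-reduce conflict.
I15 contains reduce item [E → ) g X .] and shift item [X → X . g P] — shift-reduce conflict.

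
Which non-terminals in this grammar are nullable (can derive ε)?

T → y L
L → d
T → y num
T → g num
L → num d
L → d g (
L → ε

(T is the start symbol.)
A non-terminal is nullable if it can derive ε (the empty string): either it has an ε-production, or it has a production whose right-hand side consists entirely of nullable non-terminals.

ε-productions: L → ε
So L is immediately nullable.
No further non-terminal can be added: every production for the remaining non-terminals contains a terminal or a non-nullable non-terminal.
Nullable = { 'L' }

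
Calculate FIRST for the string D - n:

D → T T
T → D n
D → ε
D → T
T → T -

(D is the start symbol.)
{ '-', 'n' }

FIRST sets of the non-terminals involved (from the grammar, by fixed-point iteration):
  FIRST(D) = { 'n', ε }

To compute FIRST(D - n), process the symbols left to right:
Symbol D is a non-terminal. Add FIRST(D) \ {ε} = { 'n' }
D is nullable (ε ∈ FIRST(D)), continue to the next symbol.
Symbol - is a terminal. Add '-' and stop.
FIRST(D - n) = { '-', 'n' }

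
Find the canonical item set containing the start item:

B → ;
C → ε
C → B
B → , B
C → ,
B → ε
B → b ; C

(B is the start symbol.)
{ [B → . , B], [B → . ;], [B → . b ; C], [B → .], [B' → . B] }

First, augment the grammar with B' → B
I₀ = CLOSURE({ [B' → . B] }):
  [B' → . B] has the dot before B: add [B → . ;], [B → . , B], [B → .], [B → . b ; C]
No further items can be added.

I₀ = { [B → . , B], [B → . ;], [B → . b ; C], [B → .], [B' → . B] }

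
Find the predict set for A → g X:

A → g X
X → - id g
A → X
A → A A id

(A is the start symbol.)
PREDICT(A → g X) = (FIRST(RHS) \ {ε}) ∪ (FOLLOW(A) if ε ∈ FIRST(RHS), i.e. RHS ⇒* ε)
FIRST(g X) = { 'g' }
ε ∉ FIRST(g X), so FOLLOW(A) is not added.
PREDICT(A → g X) = { 'g' }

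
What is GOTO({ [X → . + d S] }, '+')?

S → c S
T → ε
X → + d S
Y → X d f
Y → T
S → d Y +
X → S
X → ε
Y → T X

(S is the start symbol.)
{ [X → + . d S] }

GOTO(I, '+') = CLOSURE({ [A → αX.β] : [A → α.Xβ] ∈ I, X = '+' })

Items with dot before '+', with the dot advanced:
  [X → . + d S] → [X → + . d S]
Closure adds nothing (no advanced item has the dot before a non-terminal).

GOTO = { [X → + . d S] }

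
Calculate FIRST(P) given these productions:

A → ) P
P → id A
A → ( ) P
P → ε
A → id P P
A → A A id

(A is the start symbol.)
{ 'id', ε }

From P → id A:
  - id is a terminal: add 'id' and stop
From P → ε:
  - ε-production, so ε ∈ FIRST(P)

Collecting: FIRST(P) = { 'id', ε }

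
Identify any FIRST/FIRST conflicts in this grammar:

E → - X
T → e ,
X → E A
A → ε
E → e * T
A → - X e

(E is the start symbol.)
No FIRST/FIRST conflicts.

Productions for E:
  E → - X: FIRST = { '-' }
  E → e * T: FIRST = { 'e' }
Productions for A:
  A → ε: FIRST = { ε }
  A → - X e: FIRST = { '-' }
T, X have only one production, so no FIRST/FIRST conflict is possible there.

All alternatives of each non-terminal have pairwise disjoint FIRST sets.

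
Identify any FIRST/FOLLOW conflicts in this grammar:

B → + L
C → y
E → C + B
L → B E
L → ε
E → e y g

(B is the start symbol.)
No FIRST/FOLLOW conflicts.

A FIRST/FOLLOW conflict occurs when a non-terminal N has a nullable alternative N → β (β ⇒* ε) and another alternative N → α with FIRST(α) ∩ FOLLOW(N) ≠ ∅: on such a lookahead the parser cannot decide between expanding α and letting N vanish via β.

Nullable non-terminals: L.
FIRST sets used below: FIRST(B) = { '+' }

L: nullable alternative(s) L → ε; FOLLOW(L) = { $, 'e', 'y' }
  L → B E: FIRST \ {ε} = { '+' } — disjoint from FOLLOW(L)
  L → ε: FIRST \ {ε} = { } — this is the only nullable alternative, skip

B, C, E have no nullable alternative, so no FIRST/FOLLOW check is needed there.

No FIRST/FOLLOW conflicts found.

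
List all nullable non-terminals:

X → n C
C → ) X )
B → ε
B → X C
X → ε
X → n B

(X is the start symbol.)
{ 'B', 'X' }

ε-productions: B → ε, X → ε
So B, X are immediately nullable.
No further non-terminal can be added: every production for the remaining non-terminals contains a terminal or a non-nullable non-terminal.
Nullable = { 'B', 'X' }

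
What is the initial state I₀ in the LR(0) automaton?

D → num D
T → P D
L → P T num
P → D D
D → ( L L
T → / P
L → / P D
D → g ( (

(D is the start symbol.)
{ [D → . ( L L], [D → . g ( (], [D → . num D], [D' → . D] }

First, augment the grammar with D' → D
I₀ = CLOSURE({ [D' → . D] }):
  [D' → . D] has the dot before D: add [D → . num D], [D → . ( L L], [D → . g ( (]
No further items can be added.

I₀ = { [D → . ( L L], [D → . g ( (], [D → . num D], [D' → . D] }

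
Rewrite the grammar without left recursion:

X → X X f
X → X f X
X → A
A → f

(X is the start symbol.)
X is directly left-recursive. The standard transformation for
  A → A α₁ | ... | A α_m | β₁ | ... | β_n
is
  A  → β₁ A' | ... | β_n A'
  A' → α₁ A' | ... | α_m A' | ε

X → A becomes X → A X'
X → X X f becomes X' → X f X'
X → X f X becomes X' → f X X'
Add X' → ε

Productions for other non-terminals are unchanged:
  A → f

Resulting grammar:
X → A X'
X' → X f X'
X' → f X X'
X' → ε
A → f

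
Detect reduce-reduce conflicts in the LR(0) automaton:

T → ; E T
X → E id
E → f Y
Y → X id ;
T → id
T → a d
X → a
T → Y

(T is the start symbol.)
No reduce-reduce conflicts

A reduce-reduce conflict occurs when an LR(0) state has two complete items [A → α .] and [B → β .] — both call for a reduction, and with no lookahead the parser cannot choose between them.

Augment with T' → T and build the canonical LR(0) collection (I0 = CLOSURE({[T' → . T]}), then GOTO on every symbol after a dot until no new states appear). It has 17 states:
  I0: { [E → . f Y], [T → . ; E T], [T → . Y], [T → . a d], [T → . id], [T' → . T], [X → . E id], [X → . a], [Y → . X id ;] }  — shift
  I1: { [E → . f Y], [T → ; . E T] }  — shift
  I2: { [X → E . id] }  — shift
  I3: { [T' → T .] }  — accept
  I4: { [Y → X . id ;] }  — shift
  I5: { [T → Y .] }  — reduce
  I6: { [T → a . d], [X → a .] }  — shift, reduce
  I7: { [E → . f Y], [E → f . Y], [X → . E id], [X → . a], [Y → . X id ;] }  — shift
  I8: { [T → id .] }  — reduce
  I9: { [E → f Y .] }  — reduce
  I10: { [X → a .] }  — reduce
  I11: { [T → a d .] }  — reduce
  I12: { [Y → X id . ;] }  — shift
  I13: { [Y → X id ; .] }  — reduce
  I14: { [X → E id .] }  — reduce
  I15: { [E → . f Y], [T → . ; E T], [T → . Y], [T → . a d], [T → . id], [T → ; E . T], [X → . E id], [X → . a], [Y → . X id ;] }  — shift
  I16: { [T → ; E T .] }  — reduce

No state contains more than one complete item.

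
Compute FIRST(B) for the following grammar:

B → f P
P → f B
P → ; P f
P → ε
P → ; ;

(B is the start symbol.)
{ 'f' }

To compute FIRST(B), examine every production with B on the left-hand side, reading each right-hand side left to right until a non-nullable symbol is reached.

From B → f P:
  - f is a terminal: add 'f' and stop

Collecting: FIRST(B) = { 'f' }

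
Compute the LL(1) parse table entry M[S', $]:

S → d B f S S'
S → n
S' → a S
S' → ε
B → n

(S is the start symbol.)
To find M[S', $], we find productions for S' where $ is in the predict set (PREDICT(N → α) = (FIRST(α) \ {ε}) ∪ (FOLLOW(N) if α ⇒* ε)).

Relevant sets:
  FOLLOW(S') = { $, 'a' }

S' → a S: PREDICT = { 'a' }
S' → ε: PREDICT = { $, 'a' }
  $ is in predict set, so this production goes in M[S', $]

M[S', $] = S' → ε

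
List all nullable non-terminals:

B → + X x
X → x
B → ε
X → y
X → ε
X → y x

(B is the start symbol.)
A non-terminal is nullable if it can derive ε (the empty string): either it has an ε-production, or it has a production whose right-hand side consists entirely of nullable non-terminals.

ε-productions: B → ε, X → ε
So B, X are immediately nullable.
Every non-terminal is now nullable.
Nullable = { 'B', 'X' }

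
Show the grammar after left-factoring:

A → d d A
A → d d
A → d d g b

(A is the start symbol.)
A → d d A'
A' → A
A' → ε
A' → g b

Left-factoring transforms A → αβ₁ | αβ₂ into A → αA' and A' → β₁ | β₂
(α is the longest common prefix among the alternatives). Repeat until
no nonterminal has two alternatives with a common prefix.

Round 1: A has alternatives sharing prefix 'd d'. Introduce A': A → d d A'
  Add: A' → A
  Add: A' → ε
  Add: A' → g b

No remaining common prefixes — done.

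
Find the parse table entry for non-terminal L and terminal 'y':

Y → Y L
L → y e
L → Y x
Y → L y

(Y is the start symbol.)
L → y e, L → Y x

To find M[L, 'y'], we find productions for L where 'y' is in the predict set (PREDICT(N → α) = (FIRST(α) \ {ε}) ∪ (FOLLOW(N) if α ⇒* ε)).

Relevant sets:
  FIRST(Y) = { 'y' }

L → y e: PREDICT = { 'y' }
  'y' is in predict set, so this production goes in M[L, 'y']
L → Y x: PREDICT = { 'y' }
  'y' is in predict set, so this production goes in M[L, 'y']

M[L, 'y'] = L → y e, L → Y x  (a multiply-defined cell — the grammar is not LL(1))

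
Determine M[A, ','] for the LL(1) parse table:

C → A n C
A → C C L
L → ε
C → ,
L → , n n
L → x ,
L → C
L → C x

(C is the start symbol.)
A → C C L

To find M[A, ','], we find productions for A where ',' is in the predict set (PREDICT(N → α) = (FIRST(α) \ {ε}) ∪ (FOLLOW(N) if α ⇒* ε)).

Relevant sets:
  FIRST(C) = { ',' }

A → C C L: PREDICT = { ',' }
  ',' is in predict set, so this production goes in M[A, ',']

M[A, ','] = A → C C L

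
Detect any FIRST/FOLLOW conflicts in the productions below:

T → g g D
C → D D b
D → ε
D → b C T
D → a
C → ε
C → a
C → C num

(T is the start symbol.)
Yes. C → C num with FOLLOW(C) on { 'num' }; D → b C T with FOLLOW(D) on { 'b' }; D → a with FOLLOW(D) on { 'a' }

A FIRST/FOLLOW conflict occurs when a non-terminal N has a nullable alternative N → β (β ⇒* ε) and another alternative N → α with FIRST(α) ∩ FOLLOW(N) ≠ ∅: on such a lookahead the parser cannot decide between expanding α and letting N vanish via β.

Nullable non-terminals: C, D.
FIRST sets used below: FIRST(D) = { 'a', 'b', ε }, FIRST(C) = { 'a', 'b', 'num', ε }

C: nullable alternative(s) C → ε; FOLLOW(C) = { 'g', 'num' }
  C → D D b: FIRST \ {ε} = { 'a', 'b' } — disjoint from FOLLOW(C)
  C → ε: FIRST \ {ε} = { } — this is the only nullable alternative, skip
  C → a: FIRST \ {ε} = { 'a' } — disjoint from FOLLOW(C)
  C → C num: FIRST \ {ε} = { 'a', 'b', 'num' } — overlaps FOLLOW(C) on { 'num' }: CONFLICT

D: nullable alternative(s) D → ε; FOLLOW(D) = { $, 'a', 'b' }
  D → ε: FIRST \ {ε} = { } — this is the only nullable alternative, skip
  D → b C T: FIRST \ {ε} = { 'b' } — overlaps FOLLOW(D) on { 'b' }: CONFLICT
  D → a: FIRST \ {ε} = { 'a' } — overlaps FOLLOW(D) on { 'a' }: CONFLICT

T has no nullable alternative, so no FIRST/FOLLOW check is needed there.

So the grammar has 3 FIRST/FOLLOW conflicts (marked CONFLICT above).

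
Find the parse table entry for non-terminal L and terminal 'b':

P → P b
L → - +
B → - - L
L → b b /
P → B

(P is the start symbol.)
L → b b /

To find M[L, 'b'], we find productions for L where 'b' is in the predict set (PREDICT(N → α) = (FIRST(α) \ {ε}) ∪ (FOLLOW(N) if α ⇒* ε)).

L → - +: PREDICT = { '-' }
L → b b /: PREDICT = { 'b' }
  'b' is in predict set, so this production goes in M[L, 'b']

M[L, 'b'] = L → b b /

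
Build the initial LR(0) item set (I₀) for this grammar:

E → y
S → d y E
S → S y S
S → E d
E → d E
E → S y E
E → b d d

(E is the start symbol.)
{ [E → . S y E], [E → . b d d], [E → . d E], [E → . y], [E' → . E], [S → . E d], [S → . S y S], [S → . d y E] }

First, augment the grammar with E' → E
I₀ = CLOSURE({ [E' → . E] }):
  [E' → . E] has the dot before E: add [E → . y], [E → . d E], [E → . S y E], [E → . b d d]
  [E → . S y E] has the dot before S: add [S → . d y E], [S → . S y S], [S → . E d]
No further items can be added.

I₀ = { [E → . S y E], [E → . b d d], [E → . d E], [E → . y], [E' → . E], [S → . E d], [S → . S y S], [S → . d y E] }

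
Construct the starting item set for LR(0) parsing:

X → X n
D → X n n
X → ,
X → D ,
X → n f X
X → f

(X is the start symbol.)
First, augment the grammar with X' → X
I₀ = CLOSURE({ [X' → . X] }):
  [X' → . X] has the dot before X: add [X → . X n], [X → . ,], [X → . D ,], [X → . n f X], [X → . f]
  [X → . D ,] has the dot before D: add [D → . X n n]
No further items can be added.

I₀ = { [D → . X n n], [X → . ,], [X → . D ,], [X → . X n], [X → . f], [X → . n f X], [X' → . X] }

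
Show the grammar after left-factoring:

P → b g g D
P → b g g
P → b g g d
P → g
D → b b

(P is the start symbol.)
Left-factoring transforms A → αβ₁ | αβ₂ into A → αA' and A' → β₁ | β₂
(α is the longest common prefix among the alternatives). Repeat until
no nonterminal has two alternatives with a common prefix.

Round 1: P has alternatives sharing prefix 'b g g'. Introduce P': P → b g g P'
  Add: P' → D
  Add: P' → ε
  Add: P' → d

No remaining common prefixes — done.

Resulting grammar:
P → b g g P'
P' → D
P' → ε
P' → d
P → g
D → b b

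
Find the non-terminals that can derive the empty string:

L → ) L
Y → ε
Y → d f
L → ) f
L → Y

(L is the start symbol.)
{ 'L', 'Y' }

A non-terminal is nullable if it can derive ε (the empty string): either it has an ε-production, or it has a production whose right-hand side consists entirely of nullable non-terminals.

ε-productions: Y → ε
So Y is immediately nullable.
L → Y: every symbol on the right is nullable, so L is nullable too.
Every non-terminal is now nullable.
Nullable = { 'L', 'Y' }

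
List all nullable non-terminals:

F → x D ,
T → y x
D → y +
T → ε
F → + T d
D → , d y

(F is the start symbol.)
{ 'T' }

A non-terminal is nullable if it can derive ε (the empty string): either it has an ε-production, or it has a production whose right-hand side consists entirely of nullable non-terminals.

ε-productions: T → ε
So T is immediately nullable.
No further non-terminal can be added: every production for the remaining non-terminals contains a terminal or a non-nullable non-terminal.
Nullable = { 'T' }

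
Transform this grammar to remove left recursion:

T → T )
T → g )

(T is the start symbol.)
T is directly left-recursive. The standard transformation for
  A → A α₁ | ... | A α_m | β₁ | ... | β_n
is
  A  → β₁ A' | ... | β_n A'
  A' → α₁ A' | ... | α_m A' | ε

T → g ) becomes T → g ) T'
T → T ) becomes T' → ) T'
Add T' → ε

Resulting grammar:
T → g ) T'
T' → ) T'
T' → ε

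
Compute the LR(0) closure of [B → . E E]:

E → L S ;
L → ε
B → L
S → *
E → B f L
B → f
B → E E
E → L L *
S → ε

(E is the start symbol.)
To compute CLOSURE, for each item [A → α.Bβ] where B is a non-terminal, add [B → .γ] for all productions B → γ; repeat for the newly added items until nothing changes.

Start with: [B → . E E]
  [B → . E E] has the dot before E: add [E → . L S ;], [E → . B f L], [E → . L L *]
  [E → . L S ;] has the dot before L: add [L → .]
  [E → . B f L] has the dot before B: add [B → . L], [B → . f]
No further items can be added.

CLOSURE = { [B → . E E], [B → . L], [B → . f], [E → . B f L], [E → . L L *], [E → . L S ;], [L → .] }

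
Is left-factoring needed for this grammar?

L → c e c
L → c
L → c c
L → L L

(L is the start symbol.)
Yes, L has productions with common prefix 'c'

Left-factoring is needed when two productions for the same non-terminal
share a common prefix on the right-hand side.

Productions for L:
  L → c e c
  L → c
  L → c c
  L → L L

Found common prefix 'c' in productions for L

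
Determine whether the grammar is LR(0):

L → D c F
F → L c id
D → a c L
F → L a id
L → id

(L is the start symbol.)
Yes, the grammar is LR(0)

Augment with L' → L and build the canonical LR(0) collection (I0 = CLOSURE({[L' → . L]}), then GOTO on every symbol after a dot until no new states appear). It has 14 states:
  I0: { [D → . a c L], [L → . D c F], [L → . id], [L' → . L] }  — shift
  I1: { [L → D . c F] }  — shift
  I2: { [L' → L .] }  — accept
  I3: { [D → a . c L] }  — shift
  I4: { [L → id .] }  — reduce
  I5: { [D → . a c L], [D → a c . L], [L → . D c F], [L → . id] }  — shift
  I6: { [D → a c L .] }  — reduce
  I7: { [D → . a c L], [F → . L a id], [F → . L c id], [L → . D c F], [L → . id], [L → D c . F] }  — shift
  I8: { [L → D c F .] }  — reduce
  I9: { [F → L . a id], [F → L . c id] }  — shift
  I10: { [F → L a . id] }  — shift
  I11: { [F → L c . id] }  — shift
  I12: { [F → L c id .] }  — reduce
  I13: { [F → L a id .] }  — reduce

Every state is either a pure shift/goto state or contains exactly one complete item and nothing to shift — no conflicts. The grammar is LR(0).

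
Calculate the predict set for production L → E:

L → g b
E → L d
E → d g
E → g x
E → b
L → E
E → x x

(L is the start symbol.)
{ 'b', 'd', 'g', 'x' }

PREDICT(L → E) = (FIRST(RHS) \ {ε}) ∪ (FOLLOW(L) if ε ∈ FIRST(RHS), i.e. RHS ⇒* ε)
FIRST(E) = { 'b', 'd', 'g', 'x' }
FIRST(E) = { 'b', 'd', 'g', 'x' }
ε ∉ FIRST(E), so FOLLOW(L) is not added.
PREDICT(L → E) = { 'b', 'd', 'g', 'x' }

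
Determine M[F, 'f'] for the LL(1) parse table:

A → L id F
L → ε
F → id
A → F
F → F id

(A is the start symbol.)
Empty (error entry)

To find M[F, 'f'], we find productions for F where 'f' is in the predict set (PREDICT(N → α) = (FIRST(α) \ {ε}) ∪ (FOLLOW(N) if α ⇒* ε)).

Relevant sets:
  FIRST(F) = { 'id' }

F → id: PREDICT = { 'id' }
F → F id: PREDICT = { 'id' }

M[F, 'f'] is empty (no production applies)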